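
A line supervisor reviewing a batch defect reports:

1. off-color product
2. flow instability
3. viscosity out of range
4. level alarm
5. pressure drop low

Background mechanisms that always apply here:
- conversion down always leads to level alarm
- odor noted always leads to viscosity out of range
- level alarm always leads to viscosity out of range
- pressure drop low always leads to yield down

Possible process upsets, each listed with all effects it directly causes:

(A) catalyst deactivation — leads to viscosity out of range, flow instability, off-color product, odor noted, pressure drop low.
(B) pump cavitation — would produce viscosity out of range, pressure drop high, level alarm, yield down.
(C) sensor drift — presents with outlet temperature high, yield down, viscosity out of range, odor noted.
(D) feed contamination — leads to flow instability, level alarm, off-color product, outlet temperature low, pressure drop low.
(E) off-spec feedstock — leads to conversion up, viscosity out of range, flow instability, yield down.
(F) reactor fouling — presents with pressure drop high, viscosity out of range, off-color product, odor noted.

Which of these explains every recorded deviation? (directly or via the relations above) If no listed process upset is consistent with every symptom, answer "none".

Checking each candidate against the observations:
(A) catalyst deactivation — off-color product match; flow instability match; viscosity out of range match; level alarm miss; pressure drop low match
(B) pump cavitation — off-color product miss; flow instability miss; viscosity out of range match; level alarm match; pressure drop low miss
(C) sensor drift — off-color product miss; flow instability miss; viscosity out of range match; level alarm miss; pressure drop low miss
(D) feed contamination — off-color product match; flow instability match; viscosity out of range match (through level alarm → viscosity out of range); level alarm match; pressure drop low match
(E) off-spec feedstock — off-color product miss; flow instability match; viscosity out of range match; level alarm miss; pressure drop low miss
(F) reactor fouling — fails on flow instability, level alarm, pressure drop low (predicts pressure drop high, not pressure drop low)
(D) is the only candidate with no mismatches.

D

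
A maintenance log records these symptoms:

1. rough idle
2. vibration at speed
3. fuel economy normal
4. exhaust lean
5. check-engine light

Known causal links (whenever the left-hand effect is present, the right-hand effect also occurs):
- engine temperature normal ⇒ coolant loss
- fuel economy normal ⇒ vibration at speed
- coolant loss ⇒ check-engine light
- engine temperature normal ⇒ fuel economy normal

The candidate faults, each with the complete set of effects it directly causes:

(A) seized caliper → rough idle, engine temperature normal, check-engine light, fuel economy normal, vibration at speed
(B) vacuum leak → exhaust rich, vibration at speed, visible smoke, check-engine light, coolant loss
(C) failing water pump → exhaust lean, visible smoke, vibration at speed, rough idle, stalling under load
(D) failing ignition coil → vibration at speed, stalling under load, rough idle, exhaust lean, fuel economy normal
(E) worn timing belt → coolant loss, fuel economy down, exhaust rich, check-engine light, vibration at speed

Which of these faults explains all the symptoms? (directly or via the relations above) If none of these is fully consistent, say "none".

none

For each candidate, compare predicted effects to what was observed:
(A) seized caliper — rough idle ✓; vibration at speed ✓; fuel economy normal ✓; exhaust lean ✗; check-engine light ✓
(B) vacuum leak — rough idle ✗; vibration at speed ✓; fuel economy normal ✗; exhaust lean ✗; check-engine light ✓
(C) failing water pump — does not account for fuel economy normal, check-engine light
(D) failing ignition coil — rough idle ✓; vibration at speed ✓; fuel economy normal ✓; exhaust lean ✓; check-engine light ✗
(E) worn timing belt — fails on rough idle, fuel economy normal, exhaust lean (predicts fuel economy down, not fuel economy normal; predicts exhaust rich, not exhaust lean)
No candidate is consistent with all observations.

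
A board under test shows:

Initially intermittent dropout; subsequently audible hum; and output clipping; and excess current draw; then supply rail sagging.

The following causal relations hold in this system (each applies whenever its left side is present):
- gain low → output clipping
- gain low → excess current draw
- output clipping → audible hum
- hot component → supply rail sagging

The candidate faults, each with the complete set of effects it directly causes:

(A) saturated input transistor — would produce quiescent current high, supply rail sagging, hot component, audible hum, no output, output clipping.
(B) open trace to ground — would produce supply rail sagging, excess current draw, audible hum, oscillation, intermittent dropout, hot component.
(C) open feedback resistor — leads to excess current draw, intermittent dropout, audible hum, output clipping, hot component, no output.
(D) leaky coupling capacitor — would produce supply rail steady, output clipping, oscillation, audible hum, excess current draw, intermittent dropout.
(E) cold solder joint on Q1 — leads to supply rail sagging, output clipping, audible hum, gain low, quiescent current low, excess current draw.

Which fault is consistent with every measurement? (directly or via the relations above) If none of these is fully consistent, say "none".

Checking each candidate against the observations:
(A) saturated input transistor — does not account for intermittent dropout, excess current draw
(B) open trace to ground — intermittent dropout ✓; audible hum ✓; output clipping ✗; excess current draw ✓; supply rail sagging ✓
(C) open feedback resistor — intermittent dropout ✓; audible hum ✓; output clipping ✓; excess current draw ✓; supply rail sagging ✓ (via hot component → supply rail sagging)
(D) leaky coupling capacitor — fails on supply rail sagging (predicts supply rail steady, not supply rail sagging)
(E) cold solder joint on Q1 — intermittent dropout ✗; audible hum ✓; output clipping ✓; excess current draw ✓; supply rail sagging ✓
Only (C) is consistent with every observation.

C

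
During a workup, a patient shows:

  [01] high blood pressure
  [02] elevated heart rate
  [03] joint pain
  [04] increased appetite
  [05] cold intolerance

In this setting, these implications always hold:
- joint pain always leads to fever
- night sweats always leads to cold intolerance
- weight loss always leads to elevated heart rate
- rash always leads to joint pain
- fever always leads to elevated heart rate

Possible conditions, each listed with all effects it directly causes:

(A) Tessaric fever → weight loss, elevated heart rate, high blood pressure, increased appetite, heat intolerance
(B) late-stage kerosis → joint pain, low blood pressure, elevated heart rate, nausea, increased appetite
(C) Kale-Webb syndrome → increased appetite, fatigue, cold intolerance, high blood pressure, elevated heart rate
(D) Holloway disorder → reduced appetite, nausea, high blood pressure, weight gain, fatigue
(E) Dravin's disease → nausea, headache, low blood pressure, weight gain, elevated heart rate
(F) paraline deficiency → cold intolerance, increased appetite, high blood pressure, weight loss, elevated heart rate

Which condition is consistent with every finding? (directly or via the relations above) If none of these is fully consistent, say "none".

Per-candidate check:
(A) Tessaric fever — fails on joint pain, cold intolerance (predicts heat intolerance, not cold intolerance)
(B) late-stage kerosis — high blood pressure -; elevated heart rate +; joint pain +; increased appetite +; cold intolerance -
(C) Kale-Webb syndrome — high blood pressure +; elevated heart rate +; joint pain -; increased appetite +; cold intolerance +
(D) Holloway disorder — high blood pressure +; elevated heart rate -; joint pain -; increased appetite -; cold intolerance -
(E) Dravin's disease — fails on high blood pressure, joint pain, increased appetite, cold intolerance (predicts low blood pressure, not high blood pressure)
(F) paraline deficiency — does not account for joint pain
Every candidate fails on at least one observation.

none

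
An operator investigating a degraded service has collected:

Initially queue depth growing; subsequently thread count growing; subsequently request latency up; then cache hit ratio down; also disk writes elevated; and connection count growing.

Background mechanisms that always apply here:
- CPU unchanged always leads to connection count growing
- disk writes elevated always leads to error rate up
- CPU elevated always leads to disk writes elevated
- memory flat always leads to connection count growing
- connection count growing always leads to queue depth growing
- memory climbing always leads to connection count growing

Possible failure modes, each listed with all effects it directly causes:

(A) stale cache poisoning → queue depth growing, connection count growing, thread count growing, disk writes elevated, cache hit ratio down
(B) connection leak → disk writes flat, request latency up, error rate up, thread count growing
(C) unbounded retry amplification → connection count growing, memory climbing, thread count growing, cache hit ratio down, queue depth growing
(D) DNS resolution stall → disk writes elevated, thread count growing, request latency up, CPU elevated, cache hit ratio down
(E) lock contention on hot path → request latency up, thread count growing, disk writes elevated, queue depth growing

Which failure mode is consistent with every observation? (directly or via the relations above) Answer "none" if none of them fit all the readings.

For each candidate, compare predicted effects to what was observed:
(A) stale cache poisoning — queue depth growing +; thread count growing +; request latency up -; cache hit ratio down +; disk writes elevated +; connection count growing +
(B) connection leak — queue depth growing -; thread count growing +; request latency up +; cache hit ratio down -; disk writes elevated -; connection count growing -
(C) unbounded retry amplification — queue depth growing +; thread count growing +; request latency up -; cache hit ratio down +; disk writes elevated -; connection count growing +
(D) DNS resolution stall — does not account for queue depth growing, connection count growing
(E) lock contention on hot path — does not account for cache hit ratio down, connection count growing
Every candidate fails on at least one observation.

none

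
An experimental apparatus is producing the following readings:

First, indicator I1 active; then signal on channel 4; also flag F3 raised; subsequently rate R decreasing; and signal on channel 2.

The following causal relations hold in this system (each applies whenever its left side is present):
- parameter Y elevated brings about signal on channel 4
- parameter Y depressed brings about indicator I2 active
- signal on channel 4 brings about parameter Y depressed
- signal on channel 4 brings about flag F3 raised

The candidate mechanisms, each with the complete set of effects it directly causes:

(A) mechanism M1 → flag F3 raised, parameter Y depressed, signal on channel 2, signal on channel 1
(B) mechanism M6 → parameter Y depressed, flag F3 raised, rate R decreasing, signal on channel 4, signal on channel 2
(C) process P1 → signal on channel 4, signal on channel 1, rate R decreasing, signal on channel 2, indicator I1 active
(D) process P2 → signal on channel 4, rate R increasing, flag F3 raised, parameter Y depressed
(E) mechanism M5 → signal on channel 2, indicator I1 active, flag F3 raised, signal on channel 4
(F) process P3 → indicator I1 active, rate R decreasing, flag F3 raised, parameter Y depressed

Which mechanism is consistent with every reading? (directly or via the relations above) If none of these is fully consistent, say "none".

C

For each candidate, compare predicted effects to what was observed:
(A) mechanism M1 — indicator I1 active ✗; signal on channel 4 ✗; flag F3 raised ✓; rate R decreasing ✗; signal on channel 2 ✓
(B) mechanism M6 — indicator I1 active ✗; signal on channel 4 ✓; flag F3 raised ✓; rate R decreasing ✓; signal on channel 2 ✓
(C) process P1 — accounts for every observation (flag F3 raised via signal on channel 4 → flag F3 raised)
(D) process P2 — indicator I1 active ✗; signal on channel 4 ✓; flag F3 raised ✓; rate R decreasing ✗; signal on channel 2 ✗
(E) mechanism M5 — does not account for rate R decreasing
(F) process P3 — does not account for signal on channel 4, signal on channel 2
(C) alone accounts for all the evidence.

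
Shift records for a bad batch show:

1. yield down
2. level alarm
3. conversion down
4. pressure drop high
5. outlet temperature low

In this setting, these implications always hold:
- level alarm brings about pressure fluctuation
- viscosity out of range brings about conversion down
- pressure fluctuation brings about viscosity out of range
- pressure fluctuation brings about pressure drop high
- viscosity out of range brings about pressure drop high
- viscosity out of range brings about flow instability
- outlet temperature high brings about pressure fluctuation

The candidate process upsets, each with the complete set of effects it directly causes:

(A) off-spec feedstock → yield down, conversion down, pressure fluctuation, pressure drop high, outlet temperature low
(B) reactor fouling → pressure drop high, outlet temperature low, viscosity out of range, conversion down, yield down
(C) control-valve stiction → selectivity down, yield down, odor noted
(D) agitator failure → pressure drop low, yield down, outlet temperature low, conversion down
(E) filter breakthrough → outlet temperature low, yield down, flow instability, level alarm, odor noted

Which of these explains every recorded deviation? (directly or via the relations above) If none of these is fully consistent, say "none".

E

For each candidate, compare predicted effects to what was observed:
(A) off-spec feedstock — does not account for level alarm
(B) reactor fouling — yield down match; level alarm miss; conversion down match; pressure drop high match; outlet temperature low match
(C) control-valve stiction — yield down match; level alarm miss; conversion down miss; pressure drop high miss; outlet temperature low miss
(D) agitator failure — yield down match; level alarm miss; conversion down match; pressure drop high miss; outlet temperature low match
(E) filter breakthrough — yield down match; level alarm match; conversion down match (via level alarm → pressure fluctuation → viscosity out of range → conversion down); pressure drop high match (via level alarm → pressure fluctuation → pressure drop high); outlet temperature low match
Only (E) is consistent with every observation.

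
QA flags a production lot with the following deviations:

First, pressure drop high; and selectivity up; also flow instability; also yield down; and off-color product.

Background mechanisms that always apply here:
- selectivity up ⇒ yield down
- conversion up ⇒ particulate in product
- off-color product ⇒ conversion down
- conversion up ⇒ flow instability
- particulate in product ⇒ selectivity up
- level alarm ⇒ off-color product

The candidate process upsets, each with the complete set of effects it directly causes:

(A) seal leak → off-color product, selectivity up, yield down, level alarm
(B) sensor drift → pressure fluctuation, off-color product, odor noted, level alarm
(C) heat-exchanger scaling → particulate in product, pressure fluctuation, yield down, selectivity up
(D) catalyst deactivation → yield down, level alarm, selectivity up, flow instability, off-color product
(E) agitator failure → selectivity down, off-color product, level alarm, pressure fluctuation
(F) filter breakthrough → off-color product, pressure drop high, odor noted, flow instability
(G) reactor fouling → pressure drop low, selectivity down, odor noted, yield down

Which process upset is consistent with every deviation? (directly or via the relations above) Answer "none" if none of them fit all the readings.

Testing each hypothesis:
(A) seal leak — pressure drop high miss; selectivity up match; flow instability miss; yield down match; off-color product match
(B) sensor drift — pressure drop high miss; selectivity up miss; flow instability miss; yield down miss; off-color product match
(C) heat-exchanger scaling — does not account for pressure drop high, flow instability, off-color product
(D) catalyst deactivation — does not account for pressure drop high
(E) agitator failure — pressure drop high miss; selectivity up miss; flow instability miss; yield down miss; off-color product match
(F) filter breakthrough — pressure drop high match; selectivity up miss; flow instability match; yield down miss; off-color product match
(G) reactor fouling — pressure drop high miss; selectivity up miss; flow instability miss; yield down match; off-color product miss
Every candidate fails on at least one observation.

none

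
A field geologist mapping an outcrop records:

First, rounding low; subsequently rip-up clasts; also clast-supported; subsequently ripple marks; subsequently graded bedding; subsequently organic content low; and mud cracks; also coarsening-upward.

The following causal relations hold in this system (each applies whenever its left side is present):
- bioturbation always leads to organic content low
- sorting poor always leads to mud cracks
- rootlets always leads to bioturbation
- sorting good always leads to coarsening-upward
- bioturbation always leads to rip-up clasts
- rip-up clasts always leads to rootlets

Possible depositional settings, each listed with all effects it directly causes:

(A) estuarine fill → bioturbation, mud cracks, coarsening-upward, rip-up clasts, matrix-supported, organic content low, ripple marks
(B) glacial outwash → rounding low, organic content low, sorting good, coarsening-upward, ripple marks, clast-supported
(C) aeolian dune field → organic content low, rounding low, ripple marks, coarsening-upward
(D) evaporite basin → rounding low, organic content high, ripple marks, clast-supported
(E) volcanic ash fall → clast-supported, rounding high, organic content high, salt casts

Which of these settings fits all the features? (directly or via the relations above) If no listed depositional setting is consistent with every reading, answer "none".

none

Checking each candidate against the observations:
(A) estuarine fill — rounding low ✗; rip-up clasts ✓; clast-supported ✗; ripple marks ✓; graded bedding ✗; organic content low ✓; mud cracks ✓; coarsening-upward ✓
(B) glacial outwash — rounding low ✓; rip-up clasts ✗; clast-supported ✓; ripple marks ✓; graded bedding ✗; organic content low ✓; mud cracks ✗; coarsening-upward ✓
(C) aeolian dune field — rounding low ✓; rip-up clasts ✗; clast-supported ✗; ripple marks ✓; graded bedding ✗; organic content low ✓; mud cracks ✗; coarsening-upward ✓
(D) evaporite basin — fails on rip-up clasts, graded bedding, organic content low, mud cracks, coarsening-upward (predicts organic content high, not organic content low)
(E) volcanic ash fall — fails on rounding low, rip-up clasts, ripple marks, graded bedding, organic content low, mud cracks, coarsening-upward (predicts rounding high, not rounding low; predicts organic content high, not organic content low)
No candidate is consistent with all observations.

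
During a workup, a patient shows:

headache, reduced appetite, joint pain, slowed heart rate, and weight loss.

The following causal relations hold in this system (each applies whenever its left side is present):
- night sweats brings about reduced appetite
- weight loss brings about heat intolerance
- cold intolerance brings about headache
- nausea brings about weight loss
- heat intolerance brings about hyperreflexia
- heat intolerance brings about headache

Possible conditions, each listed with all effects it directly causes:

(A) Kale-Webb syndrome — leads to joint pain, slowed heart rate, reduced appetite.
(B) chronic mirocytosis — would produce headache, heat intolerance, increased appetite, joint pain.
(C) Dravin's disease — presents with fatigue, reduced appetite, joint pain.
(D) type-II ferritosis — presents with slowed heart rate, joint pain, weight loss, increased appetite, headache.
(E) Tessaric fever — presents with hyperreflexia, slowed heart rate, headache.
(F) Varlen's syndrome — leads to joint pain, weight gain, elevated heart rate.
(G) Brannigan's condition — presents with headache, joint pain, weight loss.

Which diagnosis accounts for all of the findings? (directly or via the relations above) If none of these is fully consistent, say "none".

none

Per-candidate check:
(A) Kale-Webb syndrome — headache NO; reduced appetite yes; joint pain yes; slowed heart rate yes; weight loss NO
(B) chronic mirocytosis — headache yes; reduced appetite NO; joint pain yes; slowed heart rate NO; weight loss NO
(C) Dravin's disease — headache NO; reduced appetite yes; joint pain yes; slowed heart rate NO; weight loss NO
(D) type-II ferritosis — headache yes; reduced appetite NO; joint pain yes; slowed heart rate yes; weight loss yes
(E) Tessaric fever — does not account for reduced appetite, joint pain, weight loss
(F) Varlen's syndrome — fails on headache, reduced appetite, slowed heart rate, weight loss (predicts elevated heart rate, not slowed heart rate; predicts weight gain, not weight loss)
(G) Brannigan's condition — does not account for reduced appetite, slowed heart rate
No candidate is consistent with all observations.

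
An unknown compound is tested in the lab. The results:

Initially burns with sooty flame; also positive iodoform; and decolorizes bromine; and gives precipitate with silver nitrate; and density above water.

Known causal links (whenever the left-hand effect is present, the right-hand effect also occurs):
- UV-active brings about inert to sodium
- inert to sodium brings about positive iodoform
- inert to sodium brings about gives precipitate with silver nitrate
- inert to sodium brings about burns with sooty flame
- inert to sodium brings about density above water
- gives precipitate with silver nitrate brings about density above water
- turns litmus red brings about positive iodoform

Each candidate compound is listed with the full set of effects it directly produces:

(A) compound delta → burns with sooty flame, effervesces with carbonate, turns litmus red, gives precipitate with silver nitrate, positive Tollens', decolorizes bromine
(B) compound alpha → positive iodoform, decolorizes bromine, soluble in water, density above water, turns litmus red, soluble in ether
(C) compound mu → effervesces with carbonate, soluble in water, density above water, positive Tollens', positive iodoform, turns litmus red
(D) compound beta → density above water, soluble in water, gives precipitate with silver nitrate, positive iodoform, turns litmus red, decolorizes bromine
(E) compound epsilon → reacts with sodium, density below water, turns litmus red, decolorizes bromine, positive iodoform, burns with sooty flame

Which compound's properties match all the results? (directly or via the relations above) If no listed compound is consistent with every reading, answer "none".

A

For each candidate, compare predicted effects to what was observed:
(A) compound delta — burns with sooty flame +; positive iodoform + (through turns litmus red → positive iodoform); decolorizes bromine +; gives precipitate with silver nitrate +; density above water + (through gives precipitate with silver nitrate → density above water)
(B) compound alpha — does not account for burns with sooty flame, gives precipitate with silver nitrate
(C) compound mu — burns with sooty flame -; positive iodoform +; decolorizes bromine -; gives precipitate with silver nitrate -; density above water +
(D) compound beta — does not account for burns with sooty flame
(E) compound epsilon — burns with sooty flame +; positive iodoform +; decolorizes bromine +; gives precipitate with silver nitrate -; density above water -
(A) alone accounts for all the evidence.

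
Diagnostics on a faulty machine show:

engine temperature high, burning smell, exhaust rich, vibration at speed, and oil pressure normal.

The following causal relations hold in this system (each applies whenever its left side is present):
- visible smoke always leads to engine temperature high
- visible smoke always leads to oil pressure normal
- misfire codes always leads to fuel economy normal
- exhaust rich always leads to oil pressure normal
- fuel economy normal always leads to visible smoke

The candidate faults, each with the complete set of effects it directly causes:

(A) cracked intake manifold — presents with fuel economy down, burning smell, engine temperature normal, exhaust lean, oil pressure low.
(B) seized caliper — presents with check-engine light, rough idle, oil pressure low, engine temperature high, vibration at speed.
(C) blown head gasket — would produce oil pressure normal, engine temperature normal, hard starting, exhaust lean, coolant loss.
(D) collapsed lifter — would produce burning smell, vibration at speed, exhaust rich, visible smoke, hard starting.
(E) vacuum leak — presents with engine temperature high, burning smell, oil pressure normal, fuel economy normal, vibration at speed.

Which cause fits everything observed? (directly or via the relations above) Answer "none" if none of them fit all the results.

For each candidate, compare predicted effects to what was observed:
(A) cracked intake manifold — engine temperature high miss; burning smell match; exhaust rich miss; vibration at speed miss; oil pressure normal miss
(B) seized caliper — fails on burning smell, exhaust rich, oil pressure normal (predicts oil pressure low, not oil pressure normal)
(C) blown head gasket — engine temperature high miss; burning smell miss; exhaust rich miss; vibration at speed miss; oil pressure normal match
(D) collapsed lifter — engine temperature high match (by visible smoke → engine temperature high); burning smell match; exhaust rich match; vibration at speed match; oil pressure normal match (by exhaust rich → oil pressure normal)
(E) vacuum leak — engine temperature high match; burning smell match; exhaust rich miss; vibration at speed match; oil pressure normal match
(D) alone accounts for all the evidence.

D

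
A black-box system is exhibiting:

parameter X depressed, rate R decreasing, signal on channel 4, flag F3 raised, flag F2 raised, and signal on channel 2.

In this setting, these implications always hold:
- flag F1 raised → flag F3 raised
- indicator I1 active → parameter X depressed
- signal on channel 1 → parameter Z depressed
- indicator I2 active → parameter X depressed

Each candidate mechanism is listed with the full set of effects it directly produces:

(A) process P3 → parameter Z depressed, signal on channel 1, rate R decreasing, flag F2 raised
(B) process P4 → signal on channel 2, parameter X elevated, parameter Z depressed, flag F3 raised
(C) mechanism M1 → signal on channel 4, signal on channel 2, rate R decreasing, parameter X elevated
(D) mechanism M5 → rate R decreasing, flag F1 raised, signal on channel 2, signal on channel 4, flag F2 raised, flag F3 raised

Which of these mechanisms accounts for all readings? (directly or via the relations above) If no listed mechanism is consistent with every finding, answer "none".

For each candidate, compare predicted effects to what was observed:
(A) process P3 — does not account for parameter X depressed, signal on channel 4, flag F3 raised, signal on channel 2
(B) process P4 — parameter X depressed -; rate R decreasing -; signal on channel 4 -; flag F3 raised +; flag F2 raised -; signal on channel 2 +
(C) mechanism M1 — fails on parameter X depressed, flag F3 raised, flag F2 raised (predicts parameter X elevated, not parameter X depressed)
(D) mechanism M5 — parameter X depressed -; rate R decreasing +; signal on channel 4 +; flag F3 raised +; flag F2 raised +; signal on channel 2 +
Every candidate fails on at least one observation.

none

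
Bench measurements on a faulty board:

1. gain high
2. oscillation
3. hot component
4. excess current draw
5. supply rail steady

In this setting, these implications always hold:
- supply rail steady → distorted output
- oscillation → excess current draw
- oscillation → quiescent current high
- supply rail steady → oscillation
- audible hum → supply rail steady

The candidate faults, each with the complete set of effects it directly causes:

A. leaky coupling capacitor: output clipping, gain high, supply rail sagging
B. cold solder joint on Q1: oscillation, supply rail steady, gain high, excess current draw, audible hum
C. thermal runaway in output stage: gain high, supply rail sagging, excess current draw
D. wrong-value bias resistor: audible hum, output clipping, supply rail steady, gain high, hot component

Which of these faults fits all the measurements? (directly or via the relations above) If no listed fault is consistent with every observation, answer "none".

For each candidate, compare predicted effects to what was observed:
(A) leaky coupling capacitor — gain high +; oscillation -; hot component -; excess current draw -; supply rail steady -
(B) cold solder joint on Q1 — gain high +; oscillation +; hot component -; excess current draw +; supply rail steady +
(C) thermal runaway in output stage — gain high +; oscillation -; hot component -; excess current draw +; supply rail steady -
(D) wrong-value bias resistor — gain high +; oscillation + (by supply rail steady → oscillation); hot component +; excess current draw + (by supply rail steady → oscillation → excess current draw); supply rail steady +
(D) is the only candidate with no mismatches.

D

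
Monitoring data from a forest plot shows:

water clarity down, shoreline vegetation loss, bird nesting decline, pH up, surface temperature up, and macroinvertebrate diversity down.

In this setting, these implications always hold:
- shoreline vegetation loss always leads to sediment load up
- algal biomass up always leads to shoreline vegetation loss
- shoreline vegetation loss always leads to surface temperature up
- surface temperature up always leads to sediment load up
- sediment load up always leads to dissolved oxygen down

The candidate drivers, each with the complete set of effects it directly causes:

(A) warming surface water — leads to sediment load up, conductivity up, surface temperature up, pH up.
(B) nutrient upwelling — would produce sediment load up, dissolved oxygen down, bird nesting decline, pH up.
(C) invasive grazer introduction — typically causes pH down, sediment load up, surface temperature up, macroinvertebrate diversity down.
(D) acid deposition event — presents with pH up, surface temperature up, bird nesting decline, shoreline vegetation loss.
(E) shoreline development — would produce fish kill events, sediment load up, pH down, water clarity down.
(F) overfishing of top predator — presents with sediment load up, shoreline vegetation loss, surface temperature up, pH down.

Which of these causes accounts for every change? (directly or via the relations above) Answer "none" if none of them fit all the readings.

none

For each candidate, compare predicted effects to what was observed:
(A) warming surface water — water clarity down ✗; shoreline vegetation loss ✗; bird nesting decline ✗; pH up ✓; surface temperature up ✓; macroinvertebrate diversity down ✗
(B) nutrient upwelling — does not account for water clarity down, shoreline vegetation loss, surface temperature up, macroinvertebrate diversity down
(C) invasive grazer introduction — water clarity down ✗; shoreline vegetation loss ✗; bird nesting decline ✗; pH up ✗; surface temperature up ✓; macroinvertebrate diversity down ✓
(D) acid deposition event — water clarity down ✗; shoreline vegetation loss ✓; bird nesting decline ✓; pH up ✓; surface temperature up ✓; macroinvertebrate diversity down ✗
(E) shoreline development — water clarity down ✓; shoreline vegetation loss ✗; bird nesting decline ✗; pH up ✗; surface temperature up ✗; macroinvertebrate diversity down ✗
(F) overfishing of top predator — fails on water clarity down, bird nesting decline, pH up, macroinvertebrate diversity down (predicts pH down, not pH up)
None of the listed candidates fits everything.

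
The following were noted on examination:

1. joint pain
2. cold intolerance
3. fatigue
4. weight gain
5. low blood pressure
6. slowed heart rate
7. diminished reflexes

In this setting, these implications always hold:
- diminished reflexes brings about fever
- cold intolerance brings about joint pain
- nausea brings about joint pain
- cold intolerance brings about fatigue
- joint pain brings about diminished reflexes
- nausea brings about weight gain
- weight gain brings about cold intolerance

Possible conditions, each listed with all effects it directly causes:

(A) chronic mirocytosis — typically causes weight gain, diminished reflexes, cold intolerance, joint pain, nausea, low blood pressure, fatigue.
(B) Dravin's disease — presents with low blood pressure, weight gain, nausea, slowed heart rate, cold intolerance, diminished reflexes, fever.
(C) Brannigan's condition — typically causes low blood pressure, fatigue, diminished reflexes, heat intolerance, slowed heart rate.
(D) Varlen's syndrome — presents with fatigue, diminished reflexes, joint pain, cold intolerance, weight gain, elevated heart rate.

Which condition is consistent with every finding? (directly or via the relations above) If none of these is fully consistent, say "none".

Per-candidate check:
(A) chronic mirocytosis — does not account for slowed heart rate
(B) Dravin's disease — accounts for every observation (joint pain through nausea → joint pain)
(C) Brannigan's condition — fails on joint pain, cold intolerance, weight gain (predicts heat intolerance, not cold intolerance)
(D) Varlen's syndrome — fails on low blood pressure, slowed heart rate (predicts elevated heart rate, not slowed heart rate)
Only (B) is consistent with every observation.

B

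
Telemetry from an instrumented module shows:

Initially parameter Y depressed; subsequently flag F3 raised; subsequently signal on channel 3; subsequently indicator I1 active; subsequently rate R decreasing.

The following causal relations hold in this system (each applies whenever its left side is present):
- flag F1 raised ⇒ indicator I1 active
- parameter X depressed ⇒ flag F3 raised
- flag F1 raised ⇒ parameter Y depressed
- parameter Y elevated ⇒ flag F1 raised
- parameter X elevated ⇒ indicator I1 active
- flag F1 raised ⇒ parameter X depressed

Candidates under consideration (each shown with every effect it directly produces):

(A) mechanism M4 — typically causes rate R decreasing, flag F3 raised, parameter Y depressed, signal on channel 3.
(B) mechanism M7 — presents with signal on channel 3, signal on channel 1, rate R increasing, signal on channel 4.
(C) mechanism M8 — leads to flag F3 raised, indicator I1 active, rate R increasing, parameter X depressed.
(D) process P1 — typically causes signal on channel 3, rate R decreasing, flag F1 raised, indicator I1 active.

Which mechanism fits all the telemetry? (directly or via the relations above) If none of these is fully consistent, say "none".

D

For each candidate, compare predicted effects to what was observed:
(A) mechanism M4 — parameter Y depressed ✓; flag F3 raised ✓; signal on channel 3 ✓; indicator I1 active ✗; rate R decreasing ✓
(B) mechanism M7 — fails on parameter Y depressed, flag F3 raised, indicator I1 active, rate R decreasing (predicts rate R increasing, not rate R decreasing)
(C) mechanism M8 — parameter Y depressed ✗; flag F3 raised ✓; signal on channel 3 ✗; indicator I1 active ✓; rate R decreasing ✗
(D) process P1 — parameter Y depressed ✓ (through flag F1 raised → parameter Y depressed); flag F3 raised ✓ (through flag F1 raised → parameter X depressed → flag F3 raised); signal on channel 3 ✓; indicator I1 active ✓; rate R decreasing ✓
(D) is the only candidate with no mismatches.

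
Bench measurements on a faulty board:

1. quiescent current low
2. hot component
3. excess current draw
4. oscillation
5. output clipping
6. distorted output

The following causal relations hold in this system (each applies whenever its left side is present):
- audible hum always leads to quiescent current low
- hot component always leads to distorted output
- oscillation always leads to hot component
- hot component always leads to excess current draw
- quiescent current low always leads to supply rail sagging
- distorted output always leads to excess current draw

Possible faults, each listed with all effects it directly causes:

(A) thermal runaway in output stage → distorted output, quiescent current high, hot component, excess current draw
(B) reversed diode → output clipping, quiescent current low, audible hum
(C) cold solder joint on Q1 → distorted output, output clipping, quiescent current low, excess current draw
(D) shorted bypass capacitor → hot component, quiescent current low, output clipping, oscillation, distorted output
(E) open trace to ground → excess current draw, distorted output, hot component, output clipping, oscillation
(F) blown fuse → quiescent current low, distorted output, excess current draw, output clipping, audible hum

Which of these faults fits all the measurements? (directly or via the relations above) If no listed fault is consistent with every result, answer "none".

Per-candidate check:
(A) thermal runaway in output stage — quiescent current low -; hot component +; excess current draw +; oscillation -; output clipping -; distorted output +
(B) reversed diode — quiescent current low +; hot component -; excess current draw -; oscillation -; output clipping +; distorted output -
(C) cold solder joint on Q1 — does not account for hot component, oscillation
(D) shorted bypass capacitor — accounts for every observation (excess current draw through hot component → excess current draw)
(E) open trace to ground — does not account for quiescent current low
(F) blown fuse — does not account for hot component, oscillation
(D) is the only candidate with no mismatches.

D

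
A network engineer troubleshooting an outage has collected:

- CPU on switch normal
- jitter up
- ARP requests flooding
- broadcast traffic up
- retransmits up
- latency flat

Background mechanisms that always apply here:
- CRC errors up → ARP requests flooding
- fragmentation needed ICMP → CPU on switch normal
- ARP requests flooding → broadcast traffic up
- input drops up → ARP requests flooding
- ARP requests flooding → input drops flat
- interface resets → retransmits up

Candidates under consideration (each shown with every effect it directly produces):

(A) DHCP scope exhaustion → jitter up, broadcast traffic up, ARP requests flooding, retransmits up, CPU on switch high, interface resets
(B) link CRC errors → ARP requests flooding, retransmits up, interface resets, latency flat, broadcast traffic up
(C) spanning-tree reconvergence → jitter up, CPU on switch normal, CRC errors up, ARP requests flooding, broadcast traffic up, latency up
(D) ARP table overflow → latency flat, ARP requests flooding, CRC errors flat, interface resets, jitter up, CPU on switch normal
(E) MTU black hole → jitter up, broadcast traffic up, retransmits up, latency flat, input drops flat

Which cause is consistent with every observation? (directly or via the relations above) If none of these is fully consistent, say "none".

For each candidate, compare predicted effects to what was observed:
(A) DHCP scope exhaustion — fails on CPU on switch normal, latency flat (predicts CPU on switch high, not CPU on switch normal)
(B) link CRC errors — CPU on switch normal -; jitter up -; ARP requests flooding +; broadcast traffic up +; retransmits up +; latency flat +
(C) spanning-tree reconvergence — fails on retransmits up, latency flat (predicts latency up, not latency flat)
(D) ARP table overflow — CPU on switch normal +; jitter up +; ARP requests flooding +; broadcast traffic up + (through ARP requests flooding → broadcast traffic up); retransmits up + (through interface resets → retransmits up); latency flat +
(E) MTU black hole — CPU on switch normal -; jitter up +; ARP requests flooding -; broadcast traffic up +; retransmits up +; latency flat +
(D) is the only candidate with no mismatches.

D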